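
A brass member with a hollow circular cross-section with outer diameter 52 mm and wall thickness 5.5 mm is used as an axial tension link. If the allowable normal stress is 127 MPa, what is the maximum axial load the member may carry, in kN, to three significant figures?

102 kN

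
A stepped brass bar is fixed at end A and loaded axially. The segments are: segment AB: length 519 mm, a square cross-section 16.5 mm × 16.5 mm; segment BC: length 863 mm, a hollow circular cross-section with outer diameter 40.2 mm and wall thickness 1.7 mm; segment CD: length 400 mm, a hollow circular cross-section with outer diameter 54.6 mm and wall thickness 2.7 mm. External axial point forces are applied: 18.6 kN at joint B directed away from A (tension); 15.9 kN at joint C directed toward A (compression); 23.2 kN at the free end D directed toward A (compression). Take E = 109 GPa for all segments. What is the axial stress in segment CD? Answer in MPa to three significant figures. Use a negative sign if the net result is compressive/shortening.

Internal axial forces (sectioning from the free end, tension +): N_CD = -23.2 kN, N_BC = -39.1 kN, N_AB = -20.5 kN.
A_CD = 440.2 mm².
σ_CD = N_CD/A_CD = -23200/440.2 = -52.7 MPa.

-52.7 MPa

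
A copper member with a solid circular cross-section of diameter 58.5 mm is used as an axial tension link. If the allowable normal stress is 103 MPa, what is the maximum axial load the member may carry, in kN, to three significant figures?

277 kN

A = 2688 mm².
P_max = σ_allow · A = 103 · 2688 = 276800 N = 276.8 kN.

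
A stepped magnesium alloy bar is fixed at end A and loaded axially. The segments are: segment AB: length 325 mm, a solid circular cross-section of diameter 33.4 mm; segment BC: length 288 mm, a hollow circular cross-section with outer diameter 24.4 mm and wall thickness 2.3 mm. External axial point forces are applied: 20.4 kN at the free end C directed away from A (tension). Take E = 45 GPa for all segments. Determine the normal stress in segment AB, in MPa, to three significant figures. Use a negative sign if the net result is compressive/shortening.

Internal axial forces (sectioning from the free end, tension +): N_BC = 20.4 kN, N_AB = 20.4 kN.
A_AB = 876.2 mm².
σ_AB = N_AB/A_AB = 20400/876.2 = 23.28 MPa.

23.3 MPa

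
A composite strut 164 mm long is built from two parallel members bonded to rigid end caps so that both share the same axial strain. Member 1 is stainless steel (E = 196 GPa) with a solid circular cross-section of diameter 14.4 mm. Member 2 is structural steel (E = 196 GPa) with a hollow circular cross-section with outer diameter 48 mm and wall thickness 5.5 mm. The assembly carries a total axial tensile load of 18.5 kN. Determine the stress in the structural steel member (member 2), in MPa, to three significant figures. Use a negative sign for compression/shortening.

A_1 = 162.9 mm².
A_2 = 734.3 mm².
Equal strain + equilibrium ⇒ each member carries load in proportion to AE: A₁E₁ = 31920000 N, A₂E₂ = 143900000 N, ΣAE = 175900000 N.
σ₂ = P·E₂/ΣAE = 18500·196000/175900000 = 20.62 MPa.

20.6 MPa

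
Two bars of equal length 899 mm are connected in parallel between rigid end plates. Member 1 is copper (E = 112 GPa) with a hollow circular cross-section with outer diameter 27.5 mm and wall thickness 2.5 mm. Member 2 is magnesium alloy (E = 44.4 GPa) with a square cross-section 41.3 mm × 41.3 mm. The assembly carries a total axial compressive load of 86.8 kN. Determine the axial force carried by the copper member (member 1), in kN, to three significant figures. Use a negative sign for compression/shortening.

-19.5 kN

A_1 = 196.3 mm².
A_2 = 1706 mm².
Equal strain + equilibrium ⇒ each member carries load in proportion to AE: A₁E₁ = 21990000 N, A₂E₂ = 75730000 N, ΣAE = 97720000 N.
F₁ = P·A₁E₁/ΣAE = -86800·21990000/97720000 = -19530 N.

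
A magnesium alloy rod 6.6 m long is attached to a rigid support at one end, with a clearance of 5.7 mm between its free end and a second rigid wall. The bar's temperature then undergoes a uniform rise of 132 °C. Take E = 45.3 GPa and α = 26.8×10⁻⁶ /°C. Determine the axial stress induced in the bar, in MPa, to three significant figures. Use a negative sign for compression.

Free thermal expansion αLΔT = 26.8e-6 · 6600 · 132 = 23.35 mm.
The walls engage after the gap closes; constrained expansion = 23.35 − 5.7 = 17.65 mm.
The walls impose strain ε = −(17.65)/6600 = -2.6740e-03; σ = Eε = 45300 · -2.6740e-03 = -121.1 MPa.

-121 MPa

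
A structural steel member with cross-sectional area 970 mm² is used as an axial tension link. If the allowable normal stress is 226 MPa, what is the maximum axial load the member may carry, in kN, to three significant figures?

219 kN

P_max = σ_allow · A = 226 · 970 = 219200 N = 219.2 kN.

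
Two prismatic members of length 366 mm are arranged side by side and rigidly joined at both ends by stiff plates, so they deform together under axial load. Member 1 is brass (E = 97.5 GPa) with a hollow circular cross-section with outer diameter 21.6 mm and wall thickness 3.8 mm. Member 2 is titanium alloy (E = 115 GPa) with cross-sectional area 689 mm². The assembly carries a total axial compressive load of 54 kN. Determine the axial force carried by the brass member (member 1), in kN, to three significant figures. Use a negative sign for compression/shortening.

-11.2 kN

A_1 = 212.5 mm².
Equal strain + equilibrium ⇒ each member carries load in proportion to AE: A₁E₁ = 20720000 N, A₂E₂ = 79240000 N, ΣAE = 99950000 N.
F₁ = P·A₁E₁/ΣAE = -54000·20720000/99950000 = -11190 N.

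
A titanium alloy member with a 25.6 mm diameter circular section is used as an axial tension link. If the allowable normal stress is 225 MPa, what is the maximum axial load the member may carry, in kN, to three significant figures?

A = 514.7 mm².
P_max = σ_allow · A = 225 · 514.7 = 115800 N = 115.8 kN.

116 kN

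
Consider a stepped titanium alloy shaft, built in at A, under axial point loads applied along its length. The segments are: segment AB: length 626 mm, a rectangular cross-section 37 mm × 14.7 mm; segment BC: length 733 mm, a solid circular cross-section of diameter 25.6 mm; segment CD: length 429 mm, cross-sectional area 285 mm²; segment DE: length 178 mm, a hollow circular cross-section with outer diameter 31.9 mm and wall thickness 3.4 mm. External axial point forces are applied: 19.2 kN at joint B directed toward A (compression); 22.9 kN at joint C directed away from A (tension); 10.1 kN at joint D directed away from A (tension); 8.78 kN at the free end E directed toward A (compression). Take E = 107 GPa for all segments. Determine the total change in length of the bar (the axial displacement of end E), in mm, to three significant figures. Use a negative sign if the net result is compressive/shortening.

0.347 mm

Internal axial forces (sectioning from the free end, tension +): N_DE = -8.78 kN, N_CD = 1.32 kN, N_BC = 24.22 kN, N_AB = 5.02 kN.
A_AB = 543.9 mm².
A_BC = 514.7 mm².
A_DE = 304.4 mm².
δ_AB = 5020·626/(543.9·107000) = 0.054 mm
δ_BC = 24220·733/(514.7·107000) = 0.3223 mm
δ_CD = 1320·429/(285·107000) = 0.01857 mm
δ_DE = -8780·178/(304.4·107000) = -0.04798 mm
δ = Σδ_i = 0.3469 mm.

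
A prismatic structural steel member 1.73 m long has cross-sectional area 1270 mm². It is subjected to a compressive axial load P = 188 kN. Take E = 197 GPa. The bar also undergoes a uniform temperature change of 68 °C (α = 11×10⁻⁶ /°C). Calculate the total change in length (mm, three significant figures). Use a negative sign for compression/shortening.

δ_mech = NL/(AE) = -188000·1730/(1270·197000) = -1.3 mm.
δ_thermal = αLΔT = 11e-6·1730·68 = 1.294 mm.
δ = δ_mech + δ_thermal = -0.005932 mm.

-0.00593 mm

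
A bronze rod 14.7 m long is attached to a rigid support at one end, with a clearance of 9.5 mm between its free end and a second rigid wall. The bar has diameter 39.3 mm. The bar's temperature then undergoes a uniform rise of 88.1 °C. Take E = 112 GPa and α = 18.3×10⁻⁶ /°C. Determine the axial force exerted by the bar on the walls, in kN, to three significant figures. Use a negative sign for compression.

-131 kN

Free thermal expansion αLΔT = 18.3e-6 · 14700 · 88.1 = 23.7 mm.
The walls engage after the gap closes; constrained expansion = 23.7 − 9.5 = 14.2 mm.
The walls impose strain ε = −(14.2)/14700 = -9.6597e-04; σ = Eε = 112000 · -9.6597e-04 = -108.2 MPa.
Wall reaction R = σ·A = -108.2·1213 = -131200 N = -131.2 kN.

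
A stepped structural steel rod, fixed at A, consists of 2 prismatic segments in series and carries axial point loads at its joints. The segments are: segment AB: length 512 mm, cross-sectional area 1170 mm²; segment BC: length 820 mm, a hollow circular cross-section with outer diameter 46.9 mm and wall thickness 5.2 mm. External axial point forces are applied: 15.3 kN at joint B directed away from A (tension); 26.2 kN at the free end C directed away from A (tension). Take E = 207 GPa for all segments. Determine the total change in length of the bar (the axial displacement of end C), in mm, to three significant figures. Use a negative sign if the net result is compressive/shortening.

Internal axial forces (sectioning from the free end, tension +): N_BC = 26.2 kN, N_AB = 41.5 kN.
A_BC = 681.2 mm².
δ_AB = 41500·512/(1170·207000) = 0.08773 mm
δ_BC = 26200·820/(681.2·207000) = 0.1524 mm
δ = Σδ_i = 0.2401 mm.

0.240 mm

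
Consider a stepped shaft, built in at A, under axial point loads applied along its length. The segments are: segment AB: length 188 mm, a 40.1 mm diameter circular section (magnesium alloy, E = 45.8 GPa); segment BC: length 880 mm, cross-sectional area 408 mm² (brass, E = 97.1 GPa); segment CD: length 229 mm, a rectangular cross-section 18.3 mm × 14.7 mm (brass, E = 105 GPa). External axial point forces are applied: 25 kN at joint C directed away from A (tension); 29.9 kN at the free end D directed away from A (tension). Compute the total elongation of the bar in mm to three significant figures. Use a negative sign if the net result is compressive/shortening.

1.64 mm

Internal axial forces (sectioning from the free end, tension +): N_CD = 29.9 kN, N_BC = 54.9 kN, N_AB = 54.9 kN.
A_AB = 1263 mm².
A_CD = 269 mm².
δ_AB = 54900·188/(1263·45800) = 0.1784 mm
δ_BC = 54900·880/(408·97100) = 1.219 mm
δ_CD = 29900·229/(269·105000) = 0.2424 mm
δ = Σδ_i = 1.64 mm.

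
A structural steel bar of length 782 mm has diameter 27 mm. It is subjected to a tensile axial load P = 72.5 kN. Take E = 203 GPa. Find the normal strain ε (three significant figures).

A = 572.6 mm².
σ = N/A = 126.6 MPa; ε = σ/E = 126.6/203000 = 6.238e-04.

6.24e-04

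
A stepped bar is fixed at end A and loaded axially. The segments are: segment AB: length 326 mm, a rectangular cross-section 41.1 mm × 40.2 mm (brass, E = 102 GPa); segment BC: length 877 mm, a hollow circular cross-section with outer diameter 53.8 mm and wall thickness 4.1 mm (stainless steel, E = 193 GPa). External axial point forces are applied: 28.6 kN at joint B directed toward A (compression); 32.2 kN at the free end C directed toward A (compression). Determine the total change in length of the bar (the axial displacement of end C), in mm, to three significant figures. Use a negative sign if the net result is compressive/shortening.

-0.346 mm

Internal axial forces (sectioning from the free end, tension +): N_BC = -32.2 kN, N_AB = -60.8 kN.
A_AB = 1652 mm².
A_BC = 640.2 mm².
δ_AB = -60800·326/(1652·102000) = -0.1176 mm
δ_BC = -32200·877/(640.2·193000) = -0.2286 mm
δ = Σδ_i = -0.3462 mm.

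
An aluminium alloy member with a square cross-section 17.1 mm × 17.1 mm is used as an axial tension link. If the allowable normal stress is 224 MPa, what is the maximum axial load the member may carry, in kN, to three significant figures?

65.5 kN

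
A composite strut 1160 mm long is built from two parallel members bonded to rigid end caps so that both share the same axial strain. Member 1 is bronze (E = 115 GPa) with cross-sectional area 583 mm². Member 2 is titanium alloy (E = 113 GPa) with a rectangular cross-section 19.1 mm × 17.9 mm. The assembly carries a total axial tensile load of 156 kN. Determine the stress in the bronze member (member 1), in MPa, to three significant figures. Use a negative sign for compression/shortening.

A_2 = 341.9 mm².
Equal strain + equilibrium ⇒ each member carries load in proportion to AE: A₁E₁ = 67040000 N, A₂E₂ = 38630000 N, ΣAE = 105700000 N.
σ₁ = P·E₁/ΣAE = 156000·115000/105700000 = 169.8 MPa.

170 MPa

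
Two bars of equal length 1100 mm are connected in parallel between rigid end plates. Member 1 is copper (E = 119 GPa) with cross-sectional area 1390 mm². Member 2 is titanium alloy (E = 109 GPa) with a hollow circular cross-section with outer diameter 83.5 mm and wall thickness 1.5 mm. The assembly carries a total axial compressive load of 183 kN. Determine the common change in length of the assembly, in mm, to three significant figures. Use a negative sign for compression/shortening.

A_2 = 386.4 mm².
Equal strain + equilibrium ⇒ each member carries load in proportion to AE: A₁E₁ = 165400000 N, A₂E₂ = 42120000 N, ΣAE = 207500000 N.
δ = PL/ΣAE = -183000·1100/207500000 = -0.97 mm.

-0.970 mm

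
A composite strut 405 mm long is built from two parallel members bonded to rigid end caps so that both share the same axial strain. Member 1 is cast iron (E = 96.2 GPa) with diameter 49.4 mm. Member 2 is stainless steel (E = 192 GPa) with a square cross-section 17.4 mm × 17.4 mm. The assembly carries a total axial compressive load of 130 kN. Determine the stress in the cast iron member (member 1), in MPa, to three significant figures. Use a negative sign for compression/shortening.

A_1 = 1917 mm².
A_2 = 302.8 mm².
Equal strain + equilibrium ⇒ each member carries load in proportion to AE: A₁E₁ = 184400000 N, A₂E₂ = 58130000 N, ΣAE = 242500000 N.
σ₁ = P·E₁/ΣAE = -130000·96200/242500000 = -51.57 MPa.

-51.6 MPa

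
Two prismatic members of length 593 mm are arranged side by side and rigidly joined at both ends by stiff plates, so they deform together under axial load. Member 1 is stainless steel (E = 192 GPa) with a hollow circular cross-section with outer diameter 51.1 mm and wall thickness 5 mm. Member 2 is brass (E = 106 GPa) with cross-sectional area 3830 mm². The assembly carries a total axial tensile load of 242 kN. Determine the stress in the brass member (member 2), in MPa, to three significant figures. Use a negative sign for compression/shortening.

47.1 MPa

A_1 = 724.1 mm².
Equal strain + equilibrium ⇒ each member carries load in proportion to AE: A₁E₁ = 139000000 N, A₂E₂ = 406000000 N, ΣAE = 545000000 N.
σ₂ = P·E₂/ΣAE = 242000·106000/545000000 = 47.07 MPa.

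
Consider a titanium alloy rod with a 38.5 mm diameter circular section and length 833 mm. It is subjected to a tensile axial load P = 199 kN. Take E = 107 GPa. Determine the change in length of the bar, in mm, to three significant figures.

1.33 mm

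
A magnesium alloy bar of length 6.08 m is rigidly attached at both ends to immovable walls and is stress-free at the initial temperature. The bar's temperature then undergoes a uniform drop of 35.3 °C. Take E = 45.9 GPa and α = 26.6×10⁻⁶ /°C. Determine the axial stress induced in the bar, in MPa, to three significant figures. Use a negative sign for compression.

Free thermal expansion αLΔT = 26.6e-6 · 6080 · -35.3 = -5.709 mm.
The walls impose strain ε = −(-5.709)/6080 = 9.3898e-04; σ = Eε = 45900 · 9.3898e-04 = 43.1 MPa.

43.1 MPa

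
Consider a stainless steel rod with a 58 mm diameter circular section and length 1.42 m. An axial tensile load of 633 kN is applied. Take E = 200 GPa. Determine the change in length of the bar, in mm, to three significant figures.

1.70 mm

A = 2642 mm².
δ_mech = NL/(AE) = 633000·1420/(2642·200000) = 1.701 mm.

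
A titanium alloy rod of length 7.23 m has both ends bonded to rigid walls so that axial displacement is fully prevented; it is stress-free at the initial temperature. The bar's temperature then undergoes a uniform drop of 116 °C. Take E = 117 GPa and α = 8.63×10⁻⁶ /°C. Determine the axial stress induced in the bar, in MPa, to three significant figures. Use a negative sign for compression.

117 MPa

Free thermal expansion αLΔT = 8.63e-6 · 7230 · -116 = -7.238 mm.
The walls impose strain ε = −(-7.238)/7230 = 1.0011e-03; σ = Eε = 117000 · 1.0011e-03 = 117.1 MPa.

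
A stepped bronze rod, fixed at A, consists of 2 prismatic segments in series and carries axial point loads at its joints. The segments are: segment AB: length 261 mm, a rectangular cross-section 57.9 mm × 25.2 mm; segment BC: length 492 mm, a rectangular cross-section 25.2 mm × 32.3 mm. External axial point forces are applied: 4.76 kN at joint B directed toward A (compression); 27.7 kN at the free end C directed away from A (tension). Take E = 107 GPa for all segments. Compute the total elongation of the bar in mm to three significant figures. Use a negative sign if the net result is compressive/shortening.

0.195 mm

Internal axial forces (sectioning from the free end, tension +): N_BC = 27.7 kN, N_AB = 22.94 kN.
A_AB = 1459 mm².
A_BC = 814 mm².
δ_AB = 22940·261/(1459·107000) = 0.03835 mm
δ_BC = 27700·492/(814·107000) = 0.1565 mm
δ = Σδ_i = 0.1948 mm.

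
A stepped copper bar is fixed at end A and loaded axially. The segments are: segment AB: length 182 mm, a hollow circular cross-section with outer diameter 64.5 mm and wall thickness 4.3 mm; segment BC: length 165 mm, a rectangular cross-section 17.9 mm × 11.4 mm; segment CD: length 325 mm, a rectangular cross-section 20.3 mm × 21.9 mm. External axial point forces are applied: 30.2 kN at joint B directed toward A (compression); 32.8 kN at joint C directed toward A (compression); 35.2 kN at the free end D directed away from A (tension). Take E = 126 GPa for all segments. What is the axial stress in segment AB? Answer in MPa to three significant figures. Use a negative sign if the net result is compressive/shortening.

Internal axial forces (sectioning from the free end, tension +): N_CD = 35.2 kN, N_BC = 2.4 kN, N_AB = -27.8 kN.
A_AB = 813.2 mm².
σ_AB = N_AB/A_AB = -27800/813.2 = -34.18 MPa.

-34.2 MPa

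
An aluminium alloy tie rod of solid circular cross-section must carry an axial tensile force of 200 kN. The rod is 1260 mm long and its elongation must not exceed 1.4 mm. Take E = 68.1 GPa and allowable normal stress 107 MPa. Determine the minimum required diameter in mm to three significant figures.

58.0 mm

Required area A ≥ P/σ_allow = 200000/107 = 1869 mm².
For a solid circular section, d ≥ √(4A/π) = 48.78 mm.
Elongation limit: A ≥ PL/(Eδ_allow) = 200000·1260/(68100·1.4) = 2643 mm² ⇒ d ≥ 58.01 mm.
The elongation limit governs.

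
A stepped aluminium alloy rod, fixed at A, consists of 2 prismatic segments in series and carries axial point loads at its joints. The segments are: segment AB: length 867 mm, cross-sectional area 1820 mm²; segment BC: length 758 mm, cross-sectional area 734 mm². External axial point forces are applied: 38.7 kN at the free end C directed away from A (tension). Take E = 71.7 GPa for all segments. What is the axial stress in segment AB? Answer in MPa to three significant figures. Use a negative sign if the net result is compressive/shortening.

21.3 MPa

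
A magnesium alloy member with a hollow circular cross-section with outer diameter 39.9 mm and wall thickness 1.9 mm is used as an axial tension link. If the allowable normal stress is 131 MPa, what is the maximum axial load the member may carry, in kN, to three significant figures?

A = 226.8 mm².
P_max = σ_allow · A = 131 · 226.8 = 29710 N = 29.71 kN.

29.7 kN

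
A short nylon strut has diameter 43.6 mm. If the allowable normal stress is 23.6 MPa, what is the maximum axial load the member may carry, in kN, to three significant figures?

35.2 kN

A = 1493 mm².
P_max = σ_allow · A = 23.6 · 1493 = 35240 N = 35.24 kN.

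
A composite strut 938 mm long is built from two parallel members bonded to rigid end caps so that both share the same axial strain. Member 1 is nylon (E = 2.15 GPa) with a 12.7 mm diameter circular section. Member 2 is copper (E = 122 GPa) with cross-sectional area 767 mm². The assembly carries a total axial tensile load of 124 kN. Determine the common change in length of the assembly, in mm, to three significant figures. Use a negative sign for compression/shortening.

A_1 = 126.7 mm².
Equal strain + equilibrium ⇒ each member carries load in proportion to AE: A₁E₁ = 272400 N, A₂E₂ = 93570000 N, ΣAE = 93850000 N.
δ = PL/ΣAE = 124000·938/93850000 = 1.239 mm.

1.24 mm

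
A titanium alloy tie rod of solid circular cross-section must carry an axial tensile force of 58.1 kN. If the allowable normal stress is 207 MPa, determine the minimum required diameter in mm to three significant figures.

18.9 mm

Required area A ≥ P/σ_allow = 58100/207 = 280.7 mm².
For a solid circular section, d ≥ √(4A/π) = 18.9 mm.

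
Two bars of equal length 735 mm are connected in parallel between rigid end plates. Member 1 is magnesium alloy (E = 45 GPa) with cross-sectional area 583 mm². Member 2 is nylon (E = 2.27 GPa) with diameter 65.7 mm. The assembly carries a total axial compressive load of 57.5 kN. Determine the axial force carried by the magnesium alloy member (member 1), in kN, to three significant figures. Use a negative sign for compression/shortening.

A_2 = 3390 mm².
Equal strain + equilibrium ⇒ each member carries load in proportion to AE: A₁E₁ = 26240000 N, A₂E₂ = 7696000 N, ΣAE = 33930000 N.
F₁ = P·A₁E₁/ΣAE = -57500·26240000/33930000 = -44460 N.

-44.5 kN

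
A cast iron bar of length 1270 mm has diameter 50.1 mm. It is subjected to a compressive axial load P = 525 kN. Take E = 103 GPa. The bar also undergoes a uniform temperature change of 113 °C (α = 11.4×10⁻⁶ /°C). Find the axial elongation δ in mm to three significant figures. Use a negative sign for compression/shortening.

-1.65 mm

A = 1971 mm².
δ_mech = NL/(AE) = -525000·1270/(1971·103000) = -3.284 mm.
δ_thermal = αLΔT = 11.4e-6·1270·113 = 1.636 mm.
δ = δ_mech + δ_thermal = -1.648 mm.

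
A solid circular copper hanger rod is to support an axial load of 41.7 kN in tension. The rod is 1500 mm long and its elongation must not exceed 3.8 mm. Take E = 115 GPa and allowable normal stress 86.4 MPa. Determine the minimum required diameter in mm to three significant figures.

Required area A ≥ P/σ_allow = 41700/86.4 = 482.6 mm².
For a solid circular section, d ≥ √(4A/π) = 24.79 mm.
Elongation limit: A ≥ PL/(Eδ_allow) = 41700·1500/(115000·3.8) = 143.1 mm² ⇒ d ≥ 13.5 mm.
The stress limit governs.

24.8 mm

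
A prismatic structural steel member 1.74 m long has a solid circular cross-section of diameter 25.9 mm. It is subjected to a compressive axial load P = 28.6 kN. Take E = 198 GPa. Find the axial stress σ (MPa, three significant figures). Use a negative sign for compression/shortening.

A = 526.9 mm².
σ = N/A = -28600/526.9 = -54.28 MPa.

-54.3 MPa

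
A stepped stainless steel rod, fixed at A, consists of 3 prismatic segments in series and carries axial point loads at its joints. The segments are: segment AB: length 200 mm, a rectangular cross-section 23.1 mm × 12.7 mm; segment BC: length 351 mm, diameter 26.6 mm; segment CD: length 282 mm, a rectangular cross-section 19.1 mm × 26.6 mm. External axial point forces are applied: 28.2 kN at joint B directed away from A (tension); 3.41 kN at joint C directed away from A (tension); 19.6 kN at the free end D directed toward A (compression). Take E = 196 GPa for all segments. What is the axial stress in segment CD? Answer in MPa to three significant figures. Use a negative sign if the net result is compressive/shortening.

-38.6 MPa

Internal axial forces (sectioning from the free end, tension +): N_CD = -19.6 kN, N_BC = -16.19 kN, N_AB = 12.01 kN.
A_CD = 508.1 mm².
σ_CD = N_CD/A_CD = -19600/508.1 = -38.58 MPa.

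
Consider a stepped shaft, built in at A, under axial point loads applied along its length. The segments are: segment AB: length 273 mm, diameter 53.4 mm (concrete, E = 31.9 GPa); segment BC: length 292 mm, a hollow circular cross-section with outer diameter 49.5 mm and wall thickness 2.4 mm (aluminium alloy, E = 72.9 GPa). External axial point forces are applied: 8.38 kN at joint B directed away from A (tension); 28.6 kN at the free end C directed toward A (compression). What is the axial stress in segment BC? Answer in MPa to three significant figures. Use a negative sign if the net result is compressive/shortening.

Internal axial forces (sectioning from the free end, tension +): N_BC = -28.6 kN, N_AB = -20.22 kN.
A_BC = 355.1 mm².
σ_BC = N_BC/A_BC = -28600/355.1 = -80.53 MPa.

-80.5 MPa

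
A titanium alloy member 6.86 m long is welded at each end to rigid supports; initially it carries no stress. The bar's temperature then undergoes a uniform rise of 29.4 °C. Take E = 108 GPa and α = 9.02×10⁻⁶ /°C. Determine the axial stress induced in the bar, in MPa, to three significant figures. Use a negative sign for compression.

Free thermal expansion αLΔT = 9.02e-6 · 6860 · 29.4 = 1.819 mm.
The walls impose strain ε = −(1.819)/6860 = -2.6519e-04; σ = Eε = 108000 · -2.6519e-04 = -28.64 MPa.

-28.6 MPa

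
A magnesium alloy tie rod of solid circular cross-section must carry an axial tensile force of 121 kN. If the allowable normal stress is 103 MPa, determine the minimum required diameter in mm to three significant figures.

38.7 mm

Required area A ≥ P/σ_allow = 121000/103 = 1175 mm².
For a solid circular section, d ≥ √(4A/π) = 38.67 mm.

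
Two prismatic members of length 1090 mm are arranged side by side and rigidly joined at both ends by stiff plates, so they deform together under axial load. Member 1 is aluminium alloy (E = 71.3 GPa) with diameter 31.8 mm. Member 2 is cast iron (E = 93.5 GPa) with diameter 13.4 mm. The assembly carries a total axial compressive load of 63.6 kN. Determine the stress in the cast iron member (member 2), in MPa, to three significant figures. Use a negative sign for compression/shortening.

-85.2 MPa

A_1 = 794.2 mm².
A_2 = 141 mm².
Equal strain + equilibrium ⇒ each member carries load in proportion to AE: A₁E₁ = 56630000 N, A₂E₂ = 13190000 N, ΣAE = 69810000 N.
σ₂ = P·E₂/ΣAE = -63600·93500/69810000 = -85.18 MPa.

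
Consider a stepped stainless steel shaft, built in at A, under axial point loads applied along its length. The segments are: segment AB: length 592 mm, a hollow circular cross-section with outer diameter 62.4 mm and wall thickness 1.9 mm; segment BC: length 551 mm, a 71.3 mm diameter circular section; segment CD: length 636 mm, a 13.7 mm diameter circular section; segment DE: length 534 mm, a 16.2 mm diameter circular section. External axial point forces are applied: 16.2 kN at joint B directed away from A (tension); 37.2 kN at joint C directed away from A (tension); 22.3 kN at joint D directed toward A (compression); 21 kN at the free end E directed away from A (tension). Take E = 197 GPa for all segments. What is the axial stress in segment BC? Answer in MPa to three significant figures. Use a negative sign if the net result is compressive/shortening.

8.99 MPa

Internal axial forces (sectioning from the free end, tension +): N_DE = 21 kN, N_CD = -1.3 kN, N_BC = 35.9 kN, N_AB = 52.1 kN.
A_BC = 3993 mm².
σ_BC = N_BC/A_BC = 35900/3993 = 8.991 MPa.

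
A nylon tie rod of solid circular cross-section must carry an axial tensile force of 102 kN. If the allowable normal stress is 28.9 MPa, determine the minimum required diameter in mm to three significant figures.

67.0 mm

Required area A ≥ P/σ_allow = 102000/28.9 = 3529 mm².
For a solid circular section, d ≥ √(4A/π) = 67.04 mm.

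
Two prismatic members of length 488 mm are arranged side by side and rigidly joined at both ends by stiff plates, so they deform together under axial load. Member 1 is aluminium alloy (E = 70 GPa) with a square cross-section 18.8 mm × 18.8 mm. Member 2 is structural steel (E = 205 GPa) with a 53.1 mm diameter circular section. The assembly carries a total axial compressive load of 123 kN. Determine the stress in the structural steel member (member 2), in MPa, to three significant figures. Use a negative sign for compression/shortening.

A_1 = 353.4 mm².
A_2 = 2215 mm².
Equal strain + equilibrium ⇒ each member carries load in proportion to AE: A₁E₁ = 24740000 N, A₂E₂ = 454000000 N, ΣAE = 478700000 N.
σ₂ = P·E₂/ΣAE = -123000·205000/478700000 = -52.67 MPa.

-52.7 MPa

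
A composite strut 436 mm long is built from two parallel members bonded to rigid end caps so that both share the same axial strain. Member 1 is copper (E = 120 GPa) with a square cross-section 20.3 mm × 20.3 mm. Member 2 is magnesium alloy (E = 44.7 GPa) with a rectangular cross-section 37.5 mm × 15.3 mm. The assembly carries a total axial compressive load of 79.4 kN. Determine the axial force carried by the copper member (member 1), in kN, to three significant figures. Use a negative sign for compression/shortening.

-52.3 kN

A_1 = 412.1 mm².
A_2 = 573.8 mm².
Equal strain + equilibrium ⇒ each member carries load in proportion to AE: A₁E₁ = 49450000 N, A₂E₂ = 25650000 N, ΣAE = 75100000 N.
F₁ = P·A₁E₁/ΣAE = -79400·49450000/75100000 = -52280 N.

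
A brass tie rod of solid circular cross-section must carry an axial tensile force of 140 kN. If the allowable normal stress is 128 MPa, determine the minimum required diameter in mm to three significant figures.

Required area A ≥ P/σ_allow = 140000/128 = 1094 mm².
For a solid circular section, d ≥ √(4A/π) = 37.32 mm.

37.3 mm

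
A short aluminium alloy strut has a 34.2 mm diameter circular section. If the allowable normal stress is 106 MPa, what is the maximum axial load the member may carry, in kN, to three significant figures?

A = 918.6 mm².
P_max = σ_allow · A = 106 · 918.6 = 97380 N = 97.38 kN.

97.4 kN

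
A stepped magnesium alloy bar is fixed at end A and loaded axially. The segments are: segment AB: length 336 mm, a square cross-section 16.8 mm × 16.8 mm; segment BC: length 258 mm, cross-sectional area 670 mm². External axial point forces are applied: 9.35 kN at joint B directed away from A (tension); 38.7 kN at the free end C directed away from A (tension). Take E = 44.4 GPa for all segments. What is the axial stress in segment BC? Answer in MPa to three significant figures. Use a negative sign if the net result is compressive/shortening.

Internal axial forces (sectioning from the free end, tension +): N_BC = 38.7 kN, N_AB = 48.05 kN.
σ_BC = N_BC/A_BC = 38700/670 = 57.76 MPa.

57.8 MPa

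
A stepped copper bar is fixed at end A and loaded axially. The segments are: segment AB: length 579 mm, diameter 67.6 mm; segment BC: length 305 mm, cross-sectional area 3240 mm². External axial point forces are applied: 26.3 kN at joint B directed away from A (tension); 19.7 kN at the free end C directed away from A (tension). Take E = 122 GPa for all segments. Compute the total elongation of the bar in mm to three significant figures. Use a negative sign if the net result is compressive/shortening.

Internal axial forces (sectioning from the free end, tension +): N_BC = 19.7 kN, N_AB = 46 kN.
A_AB = 3589 mm².
δ_AB = 46000·579/(3589·122000) = 0.06083 mm
δ_BC = 19700·305/(3240·122000) = 0.0152 mm
δ = Σδ_i = 0.07603 mm.

0.0760 mm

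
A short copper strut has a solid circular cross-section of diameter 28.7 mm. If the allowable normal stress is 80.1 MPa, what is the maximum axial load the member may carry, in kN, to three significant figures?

51.8 kN

A = 646.9 mm².
P_max = σ_allow · A = 80.1 · 646.9 = 51820 N = 51.82 kN.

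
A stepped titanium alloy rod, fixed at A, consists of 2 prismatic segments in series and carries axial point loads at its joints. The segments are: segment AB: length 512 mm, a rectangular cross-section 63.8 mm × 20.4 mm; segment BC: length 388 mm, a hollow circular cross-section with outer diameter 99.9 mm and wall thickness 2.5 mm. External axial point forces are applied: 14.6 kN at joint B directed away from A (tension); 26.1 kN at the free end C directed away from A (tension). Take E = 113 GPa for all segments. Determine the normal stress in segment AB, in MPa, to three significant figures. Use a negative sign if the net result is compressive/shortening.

Internal axial forces (sectioning from the free end, tension +): N_BC = 26.1 kN, N_AB = 40.7 kN.
A_AB = 1302 mm².
σ_AB = N_AB/A_AB = 40700/1302 = 31.27 MPa.

31.3 MPa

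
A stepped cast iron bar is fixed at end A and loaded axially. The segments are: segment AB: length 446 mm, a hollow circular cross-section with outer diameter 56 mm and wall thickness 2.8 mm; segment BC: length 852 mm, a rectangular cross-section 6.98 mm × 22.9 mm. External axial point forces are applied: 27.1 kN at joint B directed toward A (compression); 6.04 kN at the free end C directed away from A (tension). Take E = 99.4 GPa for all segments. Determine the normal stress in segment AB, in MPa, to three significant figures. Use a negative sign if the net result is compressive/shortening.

Internal axial forces (sectioning from the free end, tension +): N_BC = 6.04 kN, N_AB = -21.06 kN.
A_AB = 468 mm².
σ_AB = N_AB/A_AB = -21060/468 = -45 MPa.

-45.0 MPa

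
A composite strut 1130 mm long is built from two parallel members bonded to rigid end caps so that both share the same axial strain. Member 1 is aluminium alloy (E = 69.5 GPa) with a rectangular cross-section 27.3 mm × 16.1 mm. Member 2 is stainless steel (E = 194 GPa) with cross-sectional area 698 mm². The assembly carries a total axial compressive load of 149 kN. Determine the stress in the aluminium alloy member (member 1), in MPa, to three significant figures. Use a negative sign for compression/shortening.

-62.4 MPa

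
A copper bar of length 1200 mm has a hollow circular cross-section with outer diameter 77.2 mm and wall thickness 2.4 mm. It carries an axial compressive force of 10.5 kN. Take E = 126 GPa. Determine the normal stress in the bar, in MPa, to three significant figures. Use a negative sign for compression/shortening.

-18.6 MPa

A = 564 mm².
σ = N/A = -10500/564 = -18.62 MPa.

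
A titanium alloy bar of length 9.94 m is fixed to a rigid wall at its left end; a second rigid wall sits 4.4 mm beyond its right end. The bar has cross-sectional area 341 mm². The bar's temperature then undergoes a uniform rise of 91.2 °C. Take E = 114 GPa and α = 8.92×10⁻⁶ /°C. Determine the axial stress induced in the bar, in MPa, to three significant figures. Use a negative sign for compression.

Free thermal expansion αLΔT = 8.92e-6 · 9940 · 91.2 = 8.086 mm.
The walls engage after the gap closes; constrained expansion = 8.086 − 4.4 = 3.686 mm.
The walls impose strain ε = −(3.686)/9940 = -3.7085e-04; σ = Eε = 114000 · -3.7085e-04 = -42.28 MPa.

-42.3 MPa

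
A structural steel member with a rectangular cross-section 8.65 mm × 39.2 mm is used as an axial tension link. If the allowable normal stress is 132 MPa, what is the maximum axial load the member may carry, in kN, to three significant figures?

A = 339.1 mm².
P_max = σ_allow · A = 132 · 339.1 = 44760 N = 44.76 kN.

44.8 kN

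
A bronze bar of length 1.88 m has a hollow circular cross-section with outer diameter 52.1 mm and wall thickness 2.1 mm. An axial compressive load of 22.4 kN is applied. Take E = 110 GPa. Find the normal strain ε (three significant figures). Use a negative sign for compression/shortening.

-6.17e-04

A = 329.9 mm².
σ = N/A = -67.91 MPa; ε = σ/E = -67.91/110000 = -6.173e-04.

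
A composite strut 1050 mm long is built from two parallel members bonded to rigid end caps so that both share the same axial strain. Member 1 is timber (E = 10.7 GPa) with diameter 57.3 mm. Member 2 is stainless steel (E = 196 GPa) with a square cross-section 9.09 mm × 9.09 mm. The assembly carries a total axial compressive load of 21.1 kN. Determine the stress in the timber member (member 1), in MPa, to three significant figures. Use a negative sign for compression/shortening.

A_1 = 2579 mm².
A_2 = 82.63 mm².
Equal strain + equilibrium ⇒ each member carries load in proportion to AE: A₁E₁ = 27590000 N, A₂E₂ = 16200000 N, ΣAE = 43790000 N.
σ₁ = P·E₁/ΣAE = -21100·10700/43790000 = -5.156 MPa.

-5.16 MPa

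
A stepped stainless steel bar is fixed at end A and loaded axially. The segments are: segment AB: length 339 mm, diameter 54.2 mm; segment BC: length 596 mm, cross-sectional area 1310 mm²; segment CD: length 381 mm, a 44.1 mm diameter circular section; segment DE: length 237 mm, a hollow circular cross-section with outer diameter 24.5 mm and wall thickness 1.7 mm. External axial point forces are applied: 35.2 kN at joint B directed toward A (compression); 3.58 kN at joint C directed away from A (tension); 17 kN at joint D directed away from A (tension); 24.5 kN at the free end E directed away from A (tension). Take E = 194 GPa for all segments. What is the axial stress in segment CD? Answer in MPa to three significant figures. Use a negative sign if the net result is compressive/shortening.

27.2 MPa

Internal axial forces (sectioning from the free end, tension +): N_DE = 24.5 kN, N_CD = 41.5 kN, N_BC = 45.08 kN, N_AB = 9.88 kN.
A_CD = 1527 mm².
σ_CD = N_CD/A_CD = 41500/1527 = 27.17 MPa.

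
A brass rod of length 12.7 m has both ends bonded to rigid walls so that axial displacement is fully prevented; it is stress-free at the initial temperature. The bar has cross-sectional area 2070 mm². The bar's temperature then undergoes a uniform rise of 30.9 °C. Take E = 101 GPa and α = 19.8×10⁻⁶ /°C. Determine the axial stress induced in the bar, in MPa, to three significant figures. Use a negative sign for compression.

Free thermal expansion αLΔT = 19.8e-6 · 12700 · 30.9 = 7.77 mm.
The walls impose strain ε = −(7.77)/12700 = -6.1182e-04; σ = Eε = 101000 · -6.1182e-04 = -61.79 MPa.

-61.8 MPa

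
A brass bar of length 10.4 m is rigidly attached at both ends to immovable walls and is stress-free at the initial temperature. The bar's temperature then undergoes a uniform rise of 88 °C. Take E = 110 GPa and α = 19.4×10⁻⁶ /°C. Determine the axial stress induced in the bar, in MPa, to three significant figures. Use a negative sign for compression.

-188 MPa

Free thermal expansion αLΔT = 19.4e-6 · 10400 · 88 = 17.75 mm.
The walls impose strain ε = −(17.75)/10400 = -1.7072e-03; σ = Eε = 110000 · -1.7072e-03 = -187.8 MPa.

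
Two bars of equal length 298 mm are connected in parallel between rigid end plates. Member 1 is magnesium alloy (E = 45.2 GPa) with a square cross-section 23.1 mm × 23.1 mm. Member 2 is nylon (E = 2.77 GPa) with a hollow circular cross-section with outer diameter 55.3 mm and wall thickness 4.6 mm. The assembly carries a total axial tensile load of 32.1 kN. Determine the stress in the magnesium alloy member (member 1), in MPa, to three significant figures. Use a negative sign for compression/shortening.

A_1 = 533.6 mm².
A_2 = 732.7 mm².
Equal strain + equilibrium ⇒ each member carries load in proportion to AE: A₁E₁ = 24120000 N, A₂E₂ = 2030000 N, ΣAE = 26150000 N.
σ₁ = P·E₁/ΣAE = 32100·45200/26150000 = 55.49 MPa.

55.5 MPa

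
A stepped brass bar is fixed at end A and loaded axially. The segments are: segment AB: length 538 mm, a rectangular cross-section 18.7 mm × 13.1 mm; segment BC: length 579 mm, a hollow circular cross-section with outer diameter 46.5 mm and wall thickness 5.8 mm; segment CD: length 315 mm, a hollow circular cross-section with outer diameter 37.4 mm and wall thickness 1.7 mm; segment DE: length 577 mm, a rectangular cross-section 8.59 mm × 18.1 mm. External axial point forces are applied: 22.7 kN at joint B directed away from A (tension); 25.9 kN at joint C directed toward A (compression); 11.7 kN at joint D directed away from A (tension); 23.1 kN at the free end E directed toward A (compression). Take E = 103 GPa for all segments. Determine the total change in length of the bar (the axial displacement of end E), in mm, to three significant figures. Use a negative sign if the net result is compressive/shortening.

-1.61 mm

Internal axial forces (sectioning from the free end, tension +): N_DE = -23.1 kN, N_CD = -11.4 kN, N_BC = -37.3 kN, N_AB = -14.6 kN.
A_AB = 245 mm².
A_BC = 741.6 mm².
A_CD = 190.7 mm².
A_DE = 155.5 mm².
δ_AB = -14600·538/(245·103000) = -0.3113 mm
δ_BC = -37300·579/(741.6·103000) = -0.2827 mm
δ_CD = -11400·315/(190.7·103000) = -0.1829 mm
δ_DE = -23100·577/(155.5·103000) = -0.8323 mm
δ = Σδ_i = -1.609 mm.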